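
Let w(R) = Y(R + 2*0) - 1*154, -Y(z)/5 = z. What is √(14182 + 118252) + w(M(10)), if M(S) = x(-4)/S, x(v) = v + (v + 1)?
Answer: -301/2 + √132434 ≈ 213.41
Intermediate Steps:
x(v) = 1 + 2*v (x(v) = v + (1 + v) = 1 + 2*v)
M(S) = -7/S (M(S) = (1 + 2*(-4))/S = (1 - 8)/S = -7/S)
Y(z) = -5*z
w(R) = -154 - 5*R (w(R) = -5*(R + 2*0) - 1*154 = -5*(R + 0) - 154 = -5*R - 154 = -154 - 5*R)
√(14182 + 118252) + w(M(10)) = √(14182 + 118252) + (-154 - (-35)/10) = √132434 + (-154 - (-35)/10) = √132434 + (-154 - 5*(-7/10)) = √132434 + (-154 + 7/2) = √132434 - 301/2 = -301/2 + √132434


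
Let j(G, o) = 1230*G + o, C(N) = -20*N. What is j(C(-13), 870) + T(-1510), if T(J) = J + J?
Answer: 317650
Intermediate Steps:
j(G, o) = o + 1230*G
T(J) = 2*J
j(C(-13), 870) + T(-1510) = (870 + 1230*(-20*(-13))) + 2*(-1510) = (870 + 1230*260) - 3020 = (870 + 319800) - 3020 = 320670 - 3020 = 317650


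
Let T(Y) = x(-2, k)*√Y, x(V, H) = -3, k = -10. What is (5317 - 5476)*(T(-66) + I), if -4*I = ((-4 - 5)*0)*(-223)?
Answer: 477*I*√66 ≈ 3875.2*I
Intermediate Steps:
T(Y) = -3*√Y
I = 0 (I = -(-4 - 5)*0*(-223)/4 = -(-9*0)*(-223)/4 = -0*(-223) = -¼*0 = 0)
(5317 - 5476)*(T(-66) + I) = (5317 - 5476)*(-3*I*√66 + 0) = -159*(-3*I*√66 + 0) = -(-477)*I*√66 = 477*I*√66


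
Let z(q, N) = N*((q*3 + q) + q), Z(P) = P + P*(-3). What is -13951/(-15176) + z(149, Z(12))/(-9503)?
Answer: 57703319/20602504 ≈ 2.8008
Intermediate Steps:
Z(P) = -2*P (Z(P) = P - 3*P = -2*P)
z(q, N) = 5*N*q (z(q, N) = N*((3*q + q) + q) = N*(4*q + q) = N*(5*q) = 5*N*q)
-13951/(-15176) + z(149, Z(12))/(-9503) = -13951/(-15176) + (5*(-2*12)*149)/(-9503) = -13951*(-1/15176) + (5*(-24)*149)*(-1/9503) = 1993/2168 - 17880*(-1/9503) = 1993/2168 + 17880/9503 = 57703319/20602504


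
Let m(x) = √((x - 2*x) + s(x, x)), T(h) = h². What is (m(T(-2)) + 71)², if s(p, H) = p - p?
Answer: 5037 + 284*I ≈ 5037.0 + 284.0*I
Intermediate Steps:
s(p, H) = 0
m(x) = √(-x) (m(x) = √((x - 2*x) + 0) = √(-x + 0) = √(-x))
(m(T(-2)) + 71)² = (√(-1*(-2)²) + 71)² = (√(-1*4) + 71)² = (√(-4) + 71)² = (2*I + 71)² = (71 + 2*I)²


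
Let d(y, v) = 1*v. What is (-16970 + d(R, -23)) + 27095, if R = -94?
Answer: 10102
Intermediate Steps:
d(y, v) = v
(-16970 + d(R, -23)) + 27095 = (-16970 - 23) + 27095 = -16993 + 27095 = 10102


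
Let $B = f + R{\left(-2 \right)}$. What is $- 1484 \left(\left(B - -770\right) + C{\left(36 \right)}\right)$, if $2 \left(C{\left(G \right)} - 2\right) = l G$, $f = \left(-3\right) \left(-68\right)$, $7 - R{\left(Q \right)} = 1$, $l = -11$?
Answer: $-1163456$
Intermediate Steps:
$R{\left(Q \right)} = 6$ ($R{\left(Q \right)} = 7 - 1 = 6$)
$f = 204$
$C{\left(G \right)} = 2 - \frac{11 G}{2}$ ($C{\left(G \right)} = 2 + \frac{\left(-11\right) G}{2} = 2 - \frac{11 G}{2}$)
$B = 210$ ($B = 204 + 6 = 210$)
$- 1484 \left(\left(B - -770\right) + C{\left(36 \right)}\right) = - 1484 \left(\left(210 - -770\right) + \left(2 - 198\right)\right) = - 1484 \left(\left(210 + 770\right) + \left(2 - 198\right)\right) = - 1484 \left(980 - 196\right) = \left(-1484\right) 784 = -1163456$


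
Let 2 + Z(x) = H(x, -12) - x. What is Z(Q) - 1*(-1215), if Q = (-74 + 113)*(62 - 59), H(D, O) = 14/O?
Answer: 6569/6 ≈ 1094.8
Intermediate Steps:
Q = 117 (Q = 39*3 = 117)
Z(x) = -19/6 - x (Z(x) = -2 + (14/(-12) - x) = -2 + (14*(-1/12) - x) = -2 + (-7/6 - x) = -19/6 - x)
Z(Q) - 1*(-1215) = (-19/6 - 1*117) - 1*(-1215) = (-19/6 - 117) + 1215 = -721/6 + 1215 = 6569/6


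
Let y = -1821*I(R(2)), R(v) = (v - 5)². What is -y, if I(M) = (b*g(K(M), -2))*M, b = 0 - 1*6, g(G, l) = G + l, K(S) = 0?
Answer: 196668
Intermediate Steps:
b = -6 (b = 0 - 6 = -6)
R(v) = (-5 + v)²
I(M) = 12*M (I(M) = (-6*(0 - 2))*M = (-6*(-2))*M = 12*M)
y = -196668 (y = -21852*(-5 + 2)² = -21852*(-3)² = -21852*9 = -1821*108 = -196668)
-y = -1*(-196668) = 196668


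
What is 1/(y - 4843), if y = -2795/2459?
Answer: -2459/11911732 ≈ -0.00020644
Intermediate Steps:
y = -2795/2459 (y = -2795*1/2459 = -2795/2459 ≈ -1.1366)
1/(y - 4843) = 1/(-2795/2459 - 4843) = 1/(-11911732/2459) = -2459/11911732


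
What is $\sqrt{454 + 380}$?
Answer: $\sqrt{834} \approx 28.879$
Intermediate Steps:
$\sqrt{454 + 380} = \sqrt{834}$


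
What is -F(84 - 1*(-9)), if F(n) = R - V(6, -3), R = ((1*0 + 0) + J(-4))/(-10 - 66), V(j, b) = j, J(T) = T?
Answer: 113/19 ≈ 5.9474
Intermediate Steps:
R = 1/19 (R = ((1*0 + 0) - 4)/(-10 - 66) = ((0 + 0) - 4)/(-76) = (0 - 4)*(-1/76) = -4*(-1/76) = 1/19 ≈ 0.052632)
F(n) = -113/19 (F(n) = 1/19 - 1*6 = 1/19 - 6 = -113/19)
-F(84 - 1*(-9)) = -1*(-113/19) = 113/19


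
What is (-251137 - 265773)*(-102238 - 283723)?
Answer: 199507100510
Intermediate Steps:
(-251137 - 265773)*(-102238 - 283723) = -516910*(-385961) = 199507100510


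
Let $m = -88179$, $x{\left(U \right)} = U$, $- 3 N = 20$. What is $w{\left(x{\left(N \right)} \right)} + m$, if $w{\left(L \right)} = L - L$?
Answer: $-88179$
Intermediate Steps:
$N = - \frac{20}{3}$ ($N = \left(- \frac{1}{3}\right) 20 = - \frac{20}{3} \approx -6.6667$)
$w{\left(L \right)} = 0$
$w{\left(x{\left(N \right)} \right)} + m = 0 - 88179 = -88179$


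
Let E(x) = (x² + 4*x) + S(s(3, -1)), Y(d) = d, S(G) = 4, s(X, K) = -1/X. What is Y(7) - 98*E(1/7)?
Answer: -443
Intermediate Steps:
E(x) = 4 + x² + 4*x (E(x) = (x² + 4*x) + 4 = 4 + x² + 4*x)
Y(7) - 98*E(1/7) = 7 - 98*(4 + (1/7)² + 4/7) = 7 - 98*(4 + (⅐)² + 4*(⅐)) = 7 - 98*(4 + 1/49 + 4/7) = 7 - 98*225/49 = 7 - 450 = -443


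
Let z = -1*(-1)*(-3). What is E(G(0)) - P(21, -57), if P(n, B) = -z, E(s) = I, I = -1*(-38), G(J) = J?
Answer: 35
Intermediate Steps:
I = 38
z = -3 (z = 1*(-3) = -3)
E(s) = 38
P(n, B) = 3 (P(n, B) = -1*(-3) = 3)
E(G(0)) - P(21, -57) = 38 - 1*3 = 38 - 3 = 35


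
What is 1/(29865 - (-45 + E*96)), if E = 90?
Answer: 1/21270 ≈ 4.7015e-5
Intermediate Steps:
1/(29865 - (-45 + E*96)) = 1/(29865 - (-45 + 90*96)) = 1/(29865 - (-45 + 8640)) = 1/(29865 - 1*8595) = 1/(29865 - 8595) = 1/21270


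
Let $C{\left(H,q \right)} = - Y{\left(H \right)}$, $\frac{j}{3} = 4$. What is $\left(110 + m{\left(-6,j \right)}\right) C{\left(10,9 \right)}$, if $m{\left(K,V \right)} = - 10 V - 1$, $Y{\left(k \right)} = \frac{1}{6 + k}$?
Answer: $\frac{11}{16} \approx 0.6875$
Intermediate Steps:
$j = 12$ ($j = 3 \cdot 4 = 12$)
$m{\left(K,V \right)} = -1 - 10 V$
$C{\left(H,q \right)} = - \frac{1}{6 + H}$
$\left(110 + m{\left(-6,j \right)}\right) C{\left(10,9 \right)} = \left(110 - 121\right) \left(- \frac{1}{6 + 10}\right) = \left(110 - 121\right) \left(- \frac{1}{16}\right) = \left(110 - 121\right) \left(\left(-1\right) \frac{1}{16}\right) = \left(-11\right) \left(- \frac{1}{16}\right) = \frac{11}{16}$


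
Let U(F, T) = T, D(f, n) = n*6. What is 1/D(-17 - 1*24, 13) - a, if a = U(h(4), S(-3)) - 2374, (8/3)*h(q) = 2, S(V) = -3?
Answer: 185407/78 ≈ 2377.0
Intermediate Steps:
D(f, n) = 6*n
h(q) = 3/4 (h(q) = (3/8)*2 = 3/4)
a = -2377 (a = -3 - 2374 = -2377)
1/D(-17 - 1*24, 13) - a = 1/(6*13) - 1*(-2377) = 1/78 + 2377 = 185407/78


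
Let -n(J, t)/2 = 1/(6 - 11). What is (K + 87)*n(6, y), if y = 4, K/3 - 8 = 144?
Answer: 1086/5 ≈ 217.20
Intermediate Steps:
K = 456 (K = 24 + 3*144 = 24 + 432 = 456)
n(J, t) = 2/5 (n(J, t) = -2/(6 - 11) = -2/(-5) = -2*(-1/5) = 2/5)
(K + 87)*n(6, y) = (456 + 87)*(2/5) = 543*(2/5) = 1086/5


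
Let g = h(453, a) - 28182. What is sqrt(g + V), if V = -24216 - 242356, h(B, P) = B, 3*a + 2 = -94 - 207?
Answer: I*sqrt(294301) ≈ 542.5*I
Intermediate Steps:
a = -101 (a = -2/3 + (-94 - 207)/3 = -2/3 + (1/3)*(-301) = -2/3 - 301/3 = -101)
g = -27729 (g = 453 - 28182 = -27729)
V = -266572
sqrt(g + V) = sqrt(-27729 - 266572) = sqrt(-294301) = I*sqrt(294301)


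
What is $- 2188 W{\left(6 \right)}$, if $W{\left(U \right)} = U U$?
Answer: $-78768$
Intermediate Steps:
$W{\left(U \right)} = U^{2}$
$- 2188 W{\left(6 \right)} = - 2188 \cdot 6^{2} = \left(-2188\right) 36 = -78768$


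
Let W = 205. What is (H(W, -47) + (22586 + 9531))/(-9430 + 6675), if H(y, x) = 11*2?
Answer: -32139/2755 ≈ -11.666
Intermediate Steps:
H(y, x) = 22
(H(W, -47) + (22586 + 9531))/(-9430 + 6675) = (22 + (22586 + 9531))/(-9430 + 6675) = (22 + 32117)/(-2755) = 32139*(-1/2755) = -32139/2755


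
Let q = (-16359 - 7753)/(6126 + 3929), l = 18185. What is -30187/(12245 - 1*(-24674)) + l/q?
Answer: -6751373479769/890190928 ≈ -7584.2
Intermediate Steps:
q = -24112/10055 ≈ -2.3980
-30187/(12245 - 1*(-24674)) + l/q = -30187/(12245 - 1*(-24674)) + 18185/(-24112/10055) = -30187/(12245 + 24674) + 18185*(-10055/24112) = -30187/36919 - 182850175/24112 = -6751373479769/890190928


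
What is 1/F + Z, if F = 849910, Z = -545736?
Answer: -463826483759/849910 ≈ -5.4574e+5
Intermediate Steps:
1/F + Z = 1/849910 - 545736 = -463826483759/849910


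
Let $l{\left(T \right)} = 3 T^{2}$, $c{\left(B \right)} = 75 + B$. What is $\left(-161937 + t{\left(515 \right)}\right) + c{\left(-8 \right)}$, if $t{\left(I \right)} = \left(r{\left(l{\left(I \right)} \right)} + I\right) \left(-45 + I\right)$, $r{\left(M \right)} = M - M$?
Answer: $80180$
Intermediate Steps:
$r{\left(M \right)} = 0$
$t{\left(I \right)} = I \left(-45 + I\right)$ ($t{\left(I \right)} = \left(0 + I\right) \left(-45 + I\right) = I \left(-45 + I\right)$)
$\left(-161937 + t{\left(515 \right)}\right) + c{\left(-8 \right)} = \left(-161937 + 515 \left(-45 + 515\right)\right) + \left(75 - 8\right) = \left(-161937 + 515 \cdot 470\right) + 67 = \left(-161937 + 242050\right) + 67 = 80113 + 67 = 80180$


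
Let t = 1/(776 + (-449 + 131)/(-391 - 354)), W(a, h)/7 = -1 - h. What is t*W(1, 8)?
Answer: -6705/82634 ≈ -0.081141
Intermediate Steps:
W(a, h) = -7 - 7*h (W(a, h) = 7*(-1 - h) = -7 - 7*h)
t = 745/578438 (t = 1/(776 - 318/(-745)) = 1/(776 - 318*(-1/745)) = 1/(776 + 318/745) = 1/(578438/745) = 745/578438 ≈ 0.0012880)
t*W(1, 8) = 745*(-7 - 7*8)/578438 = 745*(-7 - 56)/578438 = (745/578438)*(-63) = -6705/82634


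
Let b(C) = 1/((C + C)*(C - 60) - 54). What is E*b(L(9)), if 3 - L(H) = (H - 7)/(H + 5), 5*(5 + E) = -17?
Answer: 1029/46615 ≈ 0.022074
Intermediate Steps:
E = -42/5 (E = -5 + (1/5)*(-17) = -5 - 17/5 = -42/5 ≈ -8.4000)
L(H) = 3 - (-7 + H)/(5 + H) (L(H) = 3 - (H - 7)/(H + 5) = 3 - (-7 + H)/(5 + H))
b(C) = 1/(-54 + 2*C*(-60 + C)) (b(C) = 1/((2*C)*(-60 + C) - 54) = 1/(2*C*(-60 + C) - 54) = 1/(-54 + 2*C*(-60 + C)))
E*b(L(9)) = -21/(5*(-27 + (2*(11 + 9)/(5 + 9))**2 - 120*(11 + 9)/(5 + 9))) = -21/(5*(-27 + (2*20/14)**2 - 120*20/14)) = -21/(5*(-27 + (2*(1/14)*20)**2 - 120*20/14)) = -21/(5*(-27 + (20/7)**2 - 60*20/7)) = -21/(5*(-27 + 400/49 - 1200/7)) = -21/(5*(-9323/49)) = -21*(-49)/(5*9323) = -42/5*(-49/18646) = 1029/46615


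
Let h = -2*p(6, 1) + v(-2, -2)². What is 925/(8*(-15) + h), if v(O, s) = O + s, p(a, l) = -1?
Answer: -925/102 ≈ -9.0686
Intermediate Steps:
h = 18 (h = -2*(-1) + (-2 - 2)² = 2 + (-4)² = 2 + 16 = 18)
925/(8*(-15) + h) = 925/(8*(-15) + 18) = 925/(-120 + 18) = 925/(-102) = 925*(-1/102) = -925/102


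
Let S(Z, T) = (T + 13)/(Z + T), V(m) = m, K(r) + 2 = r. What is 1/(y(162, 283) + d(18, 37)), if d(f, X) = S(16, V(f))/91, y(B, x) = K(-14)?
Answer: -3094/49473 ≈ -0.062539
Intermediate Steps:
K(r) = -2 + r
y(B, x) = -16 (y(B, x) = -2 - 14 = -16)
S(Z, T) = (13 + T)/(T + Z)
d(f, X) = (13 + f)/(91*(16 + f)) (d(f, X) = ((13 + f)/(f + 16))/91 = ((13 + f)/(16 + f))*(1/91) = (13 + f)/(91*(16 + f)))
1/(y(162, 283) + d(18, 37)) = 1/(-16 + (13 + 18)/(91*(16 + 18))) = 1/(-16 + (1/91)*31/34) = 1/(-16 + (1/91)*(1/34)*31) = 1/(-16 + 31/3094) = 1/(-49473/3094) = -3094/49473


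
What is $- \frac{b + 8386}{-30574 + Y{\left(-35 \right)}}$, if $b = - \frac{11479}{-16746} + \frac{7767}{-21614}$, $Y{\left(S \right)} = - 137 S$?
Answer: $\frac{758853584477}{2332664656569} \approx 0.32532$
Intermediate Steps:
$b = \frac{29510231}{90487011}$ ($b = \left(-11479\right) \left(- \frac{1}{16746}\right) + 7767 \left(- \frac{1}{21614}\right) = \frac{11479}{16746} - \frac{7767}{21614} = \frac{29510231}{90487011} \approx 0.32613$)
$- \frac{b + 8386}{-30574 + Y{\left(-35 \right)}} = - \frac{\frac{29510231}{90487011} + 8386}{-30574 - -4795} = - \frac{758853584477}{90487011 \left(-30574 + 4795\right)} = - \frac{758853584477}{90487011 \left(-25779\right)} = - \frac{758853584477 \left(-1\right)}{90487011 \cdot 25779} = \left(-1\right) \left(- \frac{758853584477}{2332664656569}\right) = \frac{758853584477}{2332664656569}$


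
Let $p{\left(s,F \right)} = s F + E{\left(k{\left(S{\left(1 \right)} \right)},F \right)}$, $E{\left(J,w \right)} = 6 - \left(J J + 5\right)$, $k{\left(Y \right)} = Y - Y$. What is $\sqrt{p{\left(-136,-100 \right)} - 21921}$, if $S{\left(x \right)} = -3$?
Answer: $8 i \sqrt{130} \approx 91.214 i$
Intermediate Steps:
$k{\left(Y \right)} = 0$
$E{\left(J,w \right)} = 1 - J^{2}$ ($E{\left(J,w \right)} = 6 - \left(J^{2} + 5\right) = 6 - \left(5 + J^{2}\right) = 1 - J^{2}$)
$p{\left(s,F \right)} = 1 + F s$ ($p{\left(s,F \right)} = s F + \left(1 - 0^{2}\right) = F s + \left(1 - 0\right) = F s + \left(1 + 0\right) = F s + 1 = 1 + F s$)
$\sqrt{p{\left(-136,-100 \right)} - 21921} = \sqrt{\left(1 - -13600\right) - 21921} = \sqrt{\left(1 + 13600\right) - 21921} = \sqrt{13601 - 21921} = \sqrt{-8320} = 8 i \sqrt{130}$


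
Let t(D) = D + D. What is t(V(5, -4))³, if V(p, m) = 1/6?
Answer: 1/27 ≈ 0.037037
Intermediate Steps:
V(p, m) = ⅙
t(D) = 2*D
t(V(5, -4))³ = (2*(⅙))³ = (⅓)³ = 1/27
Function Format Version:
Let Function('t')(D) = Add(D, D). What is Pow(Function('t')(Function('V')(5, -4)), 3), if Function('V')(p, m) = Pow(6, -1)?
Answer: Rational(1, 27) ≈ 0.037037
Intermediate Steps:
Function('V')(p, m) = Rational(1, 6)
Function('t')(D) = Mul(2, D)
Pow(Function('t')(Function('V')(5, -4)), 3) = Pow(Mul(2, Rational(1, 6)), 3) = Pow(Rational(1, 3), 3) = Rational(1, 27)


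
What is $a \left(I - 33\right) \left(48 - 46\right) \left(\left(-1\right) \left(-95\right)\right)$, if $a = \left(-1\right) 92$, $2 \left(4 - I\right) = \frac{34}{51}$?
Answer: $\frac{1538240}{3} \approx 5.1275 \cdot 10^{5}$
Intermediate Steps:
$I = \frac{11}{3}$ ($I = 4 - \frac{34 \cdot \frac{1}{51}}{2} = 4 - \frac{1}{3} = \frac{11}{3} \approx 3.6667$)
$a = -92$
$a \left(I - 33\right) \left(48 - 46\right) \left(\left(-1\right) \left(-95\right)\right) = - 92 \left(\frac{11}{3} - 33\right) \left(48 - 46\right) \left(\left(-1\right) \left(-95\right)\right) = - 92 \left(\left(- \frac{88}{3}\right) 2\right) 95 = \left(-92\right) \left(- \frac{176}{3}\right) 95 = \frac{16192}{3} \cdot 95 = \frac{1538240}{3}$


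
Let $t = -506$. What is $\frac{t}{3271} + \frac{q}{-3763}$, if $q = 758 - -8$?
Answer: $- \frac{4409664}{12308773} \approx -0.35825$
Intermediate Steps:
$q = 766$ ($q = 758 + 8 = 766$)
$\frac{t}{3271} + \frac{q}{-3763} = - \frac{506}{3271} + \frac{766}{-3763} = \left(-506\right) \frac{1}{3271} + 766 \left(- \frac{1}{3763}\right) = - \frac{506}{3271} - \frac{766}{3763} = - \frac{4409664}{12308773}$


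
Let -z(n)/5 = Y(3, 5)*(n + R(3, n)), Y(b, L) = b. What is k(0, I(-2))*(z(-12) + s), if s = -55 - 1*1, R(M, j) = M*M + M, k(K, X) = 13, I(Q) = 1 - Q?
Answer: -728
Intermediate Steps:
R(M, j) = M + M² (R(M, j) = M² + M = M + M²)
z(n) = -180 - 15*n (z(n) = -15*(n + 3*(1 + 3)) = -15*(n + 3*4) = -15*(n + 12) = -15*(12 + n) = -5*(36 + 3*n) = -180 - 15*n)
s = -56 (s = -55 - 1 = -56)
k(0, I(-2))*(z(-12) + s) = 13*((-180 - 15*(-12)) - 56) = 13*((-180 + 180) - 56) = 13*(0 - 56) = 13*(-56) = -728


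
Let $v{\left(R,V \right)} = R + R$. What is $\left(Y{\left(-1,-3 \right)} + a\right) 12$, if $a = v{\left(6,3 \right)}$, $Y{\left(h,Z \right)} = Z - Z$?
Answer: $144$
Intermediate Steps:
$Y{\left(h,Z \right)} = 0$
$v{\left(R,V \right)} = 2 R$
$a = 12$ ($a = 2 \cdot 6 = 12$)
$\left(Y{\left(-1,-3 \right)} + a\right) 12 = \left(0 + 12\right) 12 = 12 \cdot 12 = 144$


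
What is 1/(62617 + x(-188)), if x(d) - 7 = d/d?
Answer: 1/62625 ≈ 1.5968e-5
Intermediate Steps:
x(d) = 8 (x(d) = 7 + d/d = 7 + 1 = 8)
1/(62617 + x(-188)) = 1/(62617 + 8) = 1/62625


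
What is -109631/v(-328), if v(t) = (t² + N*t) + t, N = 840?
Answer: 109631/168264 ≈ 0.65154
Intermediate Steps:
v(t) = t² + 841*t (v(t) = (t² + 840*t) + t = t² + 841*t)
-109631/v(-328) = -109631*(-1/(328*(841 - 328))) = -109631/((-328*513)) = -109631/(-168264) = -109631*(-1/168264) = 109631/168264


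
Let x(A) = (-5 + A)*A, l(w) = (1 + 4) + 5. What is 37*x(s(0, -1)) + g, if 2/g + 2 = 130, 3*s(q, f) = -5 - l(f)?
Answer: 118401/64 ≈ 1850.0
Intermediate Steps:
l(w) = 10 (l(w) = 5 + 5 = 10)
s(q, f) = -5 (s(q, f) = (-5 - 1*10)/3 = (-5 - 10)/3 = (⅓)*(-15) = -5)
x(A) = A*(-5 + A)
g = 1/64 (g = 2/(-2 + 130) = 2/128 = 2*(1/128) = 1/64 ≈ 0.015625)
37*x(s(0, -1)) + g = 37*(-5*(-5 - 5)) + 1/64 = 37*(-5*(-10)) + 1/64 = 37*50 + 1/64 = 1850 + 1/64 = 118401/64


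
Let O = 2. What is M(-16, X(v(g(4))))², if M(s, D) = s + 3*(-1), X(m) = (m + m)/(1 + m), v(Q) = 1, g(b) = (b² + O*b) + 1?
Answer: 361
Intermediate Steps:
g(b) = 1 + b² + 2*b (g(b) = (b² + 2*b) + 1 = 1 + b² + 2*b)
X(m) = 2*m/(1 + m) (X(m) = (2*m)/(1 + m) = 2*m/(1 + m))
M(s, D) = -3 + s (M(s, D) = s - 3 = -3 + s)
M(-16, X(v(g(4))))² = (-3 - 16)² = (-19)² = 361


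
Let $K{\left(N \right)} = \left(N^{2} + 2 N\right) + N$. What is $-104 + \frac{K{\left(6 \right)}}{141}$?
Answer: $- \frac{4870}{47} \approx -103.62$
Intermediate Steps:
$K{\left(N \right)} = N^{2} + 3 N$
$-104 + \frac{K{\left(6 \right)}}{141} = -104 + \frac{6 \left(3 + 6\right)}{141} = -104 + 6 \cdot 9 \cdot \frac{1}{141} = -104 + 54 \cdot \frac{1}{141} = -104 + \frac{18}{47} = - \frac{4870}{47}$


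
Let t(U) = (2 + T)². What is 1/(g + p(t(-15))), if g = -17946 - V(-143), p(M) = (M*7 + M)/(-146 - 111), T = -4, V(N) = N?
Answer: -257/4575403 ≈ -5.6170e-5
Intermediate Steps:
t(U) = 4 (t(U) = (2 - 4)² = (-2)² = 4)
p(M) = -8*M/257 (p(M) = (7*M + M)/(-257) = (8*M)*(-1/257) = -8*M/257)
g = -17803 (g = -17946 - 1*(-143) = -17946 + 143 = -17803)
1/(g + p(t(-15))) = 1/(-17803 - 8/257*4) = 1/(-17803 - 32/257) = 1/(-4575403/257) = -257/4575403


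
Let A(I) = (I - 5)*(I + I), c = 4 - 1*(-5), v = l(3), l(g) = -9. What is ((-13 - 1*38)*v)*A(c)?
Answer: 33048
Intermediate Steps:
v = -9
c = 9 (c = 4 + 5 = 9)
A(I) = 2*I*(-5 + I) (A(I) = (-5 + I)*(2*I) = 2*I*(-5 + I))
((-13 - 1*38)*v)*A(c) = ((-13 - 1*38)*(-9))*(2*9*(-5 + 9)) = ((-13 - 38)*(-9))*(2*9*4) = -51*(-9)*72 = 459*72 = 33048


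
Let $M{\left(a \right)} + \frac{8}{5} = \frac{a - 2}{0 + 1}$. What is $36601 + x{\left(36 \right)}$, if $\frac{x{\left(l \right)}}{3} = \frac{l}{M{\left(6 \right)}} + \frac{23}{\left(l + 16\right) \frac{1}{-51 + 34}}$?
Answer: $\frac{1904419}{52} \approx 36623.0$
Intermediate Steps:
$M{\left(a \right)} = - \frac{18}{5} + a$ ($M{\left(a \right)} = - \frac{8}{5} + \frac{a - 2}{0 + 1} = - \frac{8}{5} + \frac{-2 + a}{1} = - \frac{8}{5} + \left(-2 + a\right) 1 = - \frac{8}{5} + \left(-2 + a\right) = - \frac{18}{5} + a$)
$x{\left(l \right)} = \frac{69}{- \frac{16}{17} - \frac{l}{17}} + \frac{5 l}{4}$ ($x{\left(l \right)} = 3 \left(\frac{l}{- \frac{18}{5} + 6} + \frac{23}{\left(l + 16\right) \frac{1}{-51 + 34}}\right) = 3 \left(\frac{l}{\frac{12}{5}} + \frac{23}{\left(16 + l\right) \frac{1}{-17}}\right) = 3 \left(l \frac{5}{12} + \frac{23}{\left(16 + l\right) \left(- \frac{1}{17}\right)}\right) = 3 \left(\frac{5 l}{12} + \frac{23}{- \frac{16}{17} - \frac{l}{17}}\right) = 3 \left(\frac{23}{- \frac{16}{17} - \frac{l}{17}} + \frac{5 l}{12}\right) = \frac{69}{- \frac{16}{17} - \frac{l}{17}} + \frac{5 l}{4}$)
$36601 + x{\left(36 \right)} = 36601 + \frac{-4692 + 5 \cdot 36^{2} + 80 \cdot 36}{4 \left(16 + 36\right)} = 36601 + \frac{-4692 + 5 \cdot 1296 + 2880}{4 \cdot 52} = 36601 + \frac{1}{4} \cdot \frac{1}{52} \left(-4692 + 6480 + 2880\right) = 36601 + \frac{1}{4} \cdot \frac{1}{52} \cdot 4668 = 36601 + \frac{1167}{52} = \frac{1904419}{52}$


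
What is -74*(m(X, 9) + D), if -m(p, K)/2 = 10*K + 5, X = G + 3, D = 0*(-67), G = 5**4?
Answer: 14060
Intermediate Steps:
G = 625
D = 0
X = 628 (X = 625 + 3 = 628)
m(p, K) = -10 - 20*K (m(p, K) = -2*(10*K + 5) = -2*(5 + 10*K) = -10 - 20*K)
-74*(m(X, 9) + D) = -74*((-10 - 20*9) + 0) = -74*((-10 - 180) + 0) = -74*(-190 + 0) = -74*(-190) = 14060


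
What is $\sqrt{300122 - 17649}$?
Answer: $\sqrt{282473} \approx 531.48$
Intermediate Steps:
$\sqrt{300122 - 17649} = \sqrt{282473}$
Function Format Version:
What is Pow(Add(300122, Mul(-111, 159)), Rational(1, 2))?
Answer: Pow(282473, Rational(1, 2)) ≈ 531.48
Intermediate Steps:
Pow(Add(300122, Mul(-111, 159)), Rational(1, 2)) = Pow(Add(300122, -17649), Rational(1, 2)) = Pow(282473, Rational(1, 2))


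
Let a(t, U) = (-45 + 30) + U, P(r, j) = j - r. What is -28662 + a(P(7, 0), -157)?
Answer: -28834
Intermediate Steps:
a(t, U) = -15 + U
-28662 + a(P(7, 0), -157) = -28662 + (-15 - 157) = -28662 - 172 = -28834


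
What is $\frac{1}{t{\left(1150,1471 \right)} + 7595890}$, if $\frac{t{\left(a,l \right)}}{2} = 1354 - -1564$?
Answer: $\frac{1}{7601726} \approx 1.3155 \cdot 10^{-7}$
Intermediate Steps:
$t{\left(a,l \right)} = 5836$ ($t{\left(a,l \right)} = 2 \left(1354 - -1564\right) = 2 \left(1354 + 1564\right) = 2 \cdot 2918 = 5836$)
$\frac{1}{t{\left(1150,1471 \right)} + 7595890} = \frac{1}{5836 + 7595890} = \frac{1}{7601726}$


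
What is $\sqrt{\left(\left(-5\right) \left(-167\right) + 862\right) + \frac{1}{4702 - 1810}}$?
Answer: $\frac{5 \sqrt{141931407}}{1446} \approx 41.195$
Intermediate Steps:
$\sqrt{\left(\left(-5\right) \left(-167\right) + 862\right) + \frac{1}{4702 - 1810}} = \sqrt{\left(835 + 862\right) + \frac{1}{2892}} = \sqrt{1697 + \frac{1}{2892}} = \sqrt{\frac{4907725}{2892}} = \frac{5 \sqrt{141931407}}{1446}$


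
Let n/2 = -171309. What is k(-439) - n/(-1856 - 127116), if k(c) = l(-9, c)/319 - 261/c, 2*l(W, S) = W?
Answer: -9374317944/4515341963 ≈ -2.0761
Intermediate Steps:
n = -342618 (n = 2*(-171309) = -342618)
l(W, S) = W/2
k(c) = -9/638 - 261/c (k(c) = ((½)*(-9))/319 - 261/c = -9/2*1/319 - 261/c = -9/638 - 261/c)
k(-439) - n/(-1856 - 127116) = (-9/638 - 261/(-439)) - (-342618)/(-1856 - 127116) = (-9/638 - 261*(-1/439)) - (-342618)/(-128972) = (-9/638 + 261/439) - (-342618)*(-1)/128972 = 162567/280082 - 1*171309/64486 = 162567/280082 - 171309/64486 = -9374317944/4515341963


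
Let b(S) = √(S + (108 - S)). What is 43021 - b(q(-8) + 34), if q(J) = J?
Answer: 43021 - 6*√3 ≈ 43011.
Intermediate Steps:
b(S) = 6*√3 (b(S) = √108 = 6*√3)
43021 - b(q(-8) + 34) = 43021 - 6*√3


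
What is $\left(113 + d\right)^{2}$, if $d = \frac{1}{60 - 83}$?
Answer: $\frac{6749604}{529} \approx 12759.0$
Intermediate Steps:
$d = - \frac{1}{23}$ ($d = \frac{1}{-23} = - \frac{1}{23} \approx -0.043478$)
$\left(113 + d\right)^{2} = \left(113 - \frac{1}{23}\right)^{2} = \left(\frac{2598}{23}\right)^{2} = \frac{6749604}{529}$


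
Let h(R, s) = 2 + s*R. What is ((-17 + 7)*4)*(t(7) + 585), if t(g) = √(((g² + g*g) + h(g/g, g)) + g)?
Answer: -23400 - 40*√114 ≈ -23827.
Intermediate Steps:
h(R, s) = 2 + R*s
t(g) = √(2 + 2*g + 2*g²) (t(g) = √(((g² + g*g) + (2 + (g/g)*g)) + g) = √(((g² + g²) + (2 + 1*g)) + g) = √((2*g² + (2 + g)) + g) = √((2 + g + 2*g²) + g) = √(2 + 2*g + 2*g²))
((-17 + 7)*4)*(t(7) + 585) = ((-17 + 7)*4)*(√(2 + 2*7 + 2*7²) + 585) = (-10*4)*(√(2 + 14 + 2*49) + 585) = -40*(√(2 + 14 + 98) + 585) = -40*(√114 + 585) = -40*(585 + √114) = -23400 - 40*√114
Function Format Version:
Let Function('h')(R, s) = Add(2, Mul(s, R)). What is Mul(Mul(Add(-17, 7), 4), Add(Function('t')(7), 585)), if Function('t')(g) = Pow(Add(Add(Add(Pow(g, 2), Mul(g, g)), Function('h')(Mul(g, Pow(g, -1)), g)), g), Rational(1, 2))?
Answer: Add(-23400, Mul(-40, Pow(114, Rational(1, 2)))) ≈ -23827.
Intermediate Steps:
Function('h')(R, s) = Add(2, Mul(R, s))
Function('t')(g) = Pow(Add(2, Mul(2, g), Mul(2, Pow(g, 2))), Rational(1, 2)) (Function('t')(g) = Pow(Add(Add(Add(Pow(g, 2), Mul(g, g)), Add(2, Mul(Mul(g, Pow(g, -1)), g))), g), Rational(1, 2)) = Pow(Add(Add(Add(Pow(g, 2), Pow(g, 2)), Add(2, Mul(1, g))), g), Rational(1, 2)) = Pow(Add(Add(Mul(2, Pow(g, 2)), Add(2, g)), g), Rational(1, 2)) = Pow(Add(Add(2, g, Mul(2, Pow(g, 2))), g), Rational(1, 2)) = Pow(Add(2, Mul(2, g), Mul(2, Pow(g, 2))), Rational(1, 2)))
Mul(Mul(Add(-17, 7), 4), Add(Function('t')(7), 585)) = Mul(Mul(Add(-17, 7), 4), Add(Pow(Add(2, Mul(2, 7), Mul(2, Pow(7, 2))), Rational(1, 2)), 585)) = Mul(Mul(-10, 4), Add(Pow(Add(2, 14, Mul(2, 49)), Rational(1, 2)), 585)) = Mul(-40, Add(Pow(Add(2, 14, 98), Rational(1, 2)), 585)) = Mul(-40, Add(Pow(114, Rational(1, 2)), 585)) = Mul(-40, Add(585, Pow(114, Rational(1, 2)))) = Add(-23400, Mul(-40, Pow(114, Rational(1, 2))))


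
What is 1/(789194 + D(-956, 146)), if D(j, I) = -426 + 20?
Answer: 1/788788 ≈ 1.2678e-6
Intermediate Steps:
D(j, I) = -406
1/(789194 + D(-956, 146)) = 1/(789194 - 406) = 1/788788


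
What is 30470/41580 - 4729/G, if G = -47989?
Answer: 15080515/18139842 ≈ 0.83135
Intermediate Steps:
30470/41580 - 4729/G = 30470/41580 - 4729/(-47989) = 30470*(1/41580) - 4729*(-1/47989) = 277/378 + 4729/47989 = 15080515/18139842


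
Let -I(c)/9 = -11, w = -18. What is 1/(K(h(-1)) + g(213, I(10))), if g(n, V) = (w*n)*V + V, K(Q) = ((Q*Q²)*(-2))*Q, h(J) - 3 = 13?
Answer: -1/510539 ≈ -1.9587e-6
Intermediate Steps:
h(J) = 16 (h(J) = 3 + 13 = 16)
I(c) = 99 (I(c) = -9*(-11) = 99)
K(Q) = -2*Q⁴ (K(Q) = (Q³*(-2))*Q = (-2*Q³)*Q = -2*Q⁴)
g(n, V) = V - 18*V*n (g(n, V) = (-18*n)*V + V = -18*V*n + V = V - 18*V*n)
1/(K(h(-1)) + g(213, I(10))) = 1/(-2*16⁴ + 99*(1 - 18*213)) = 1/(-2*65536 + 99*(1 - 3834)) = 1/(-131072 + 99*(-3833)) = 1/(-131072 - 379467) = 1/(-510539) = -1/510539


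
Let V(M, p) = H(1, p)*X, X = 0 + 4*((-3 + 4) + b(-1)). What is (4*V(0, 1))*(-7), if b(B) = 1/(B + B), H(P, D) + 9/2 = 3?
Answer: 84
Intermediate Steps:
H(P, D) = -3/2 (H(P, D) = -9/2 + 3 = -3/2)
b(B) = 1/(2*B)
X = 2 (X = 0 + 4*((-3 + 4) + (1/2)/(-1)) = 0 + 4*(1 + (1/2)*(-1)) = 0 + 4*(1 - 1/2) = 0 + 4*(1/2) = 0 + 2 = 2)
V(M, p) = -3 (V(M, p) = -3/2*2 = -3)
(4*V(0, 1))*(-7) = (4*(-3))*(-7) = -12*(-7) = 84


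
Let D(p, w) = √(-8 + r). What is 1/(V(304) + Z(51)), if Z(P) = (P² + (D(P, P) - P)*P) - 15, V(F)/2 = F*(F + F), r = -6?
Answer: 52807/19520059945 - 51*I*√14/136640419615 ≈ 2.7053e-6 - 1.3965e-9*I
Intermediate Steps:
D(p, w) = I*√14 (D(p, w) = √(-8 - 6) = √(-14) = I*√14)
V(F) = 4*F² (V(F) = 2*(F*(F + F)) = 2*(F*(2*F)) = 2*(2*F²) = 4*F²)
Z(P) = -15 + P² + P*(-P + I*√14) (Z(P) = (P² + (I*√14 - P)*P) - 15 = (P² + (-P + I*√14)*P) - 15 = (P² + P*(-P + I*√14)) - 15 = -15 + P² + P*(-P + I*√14))
1/(V(304) + Z(51)) = 1/(4*304² + (-15 + I*51*√14)) = 1/(4*92416 + (-15 + 51*I*√14)) = 1/(369664 + (-15 + 51*I*√14)) = 1/(369649 + 51*I*√14)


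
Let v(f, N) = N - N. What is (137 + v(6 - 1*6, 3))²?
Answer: 18769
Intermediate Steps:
v(f, N) = 0
(137 + v(6 - 1*6, 3))² = (137 + 0)² = 137² = 18769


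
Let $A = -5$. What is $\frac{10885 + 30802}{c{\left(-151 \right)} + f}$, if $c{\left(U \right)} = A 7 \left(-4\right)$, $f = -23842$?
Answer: $- \frac{41687}{23702} \approx -1.7588$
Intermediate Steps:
$c{\left(U \right)} = 140$ ($c{\left(U \right)} = \left(-5\right) 7 \left(-4\right) = \left(-35\right) \left(-4\right) = 140$)
$\frac{10885 + 30802}{c{\left(-151 \right)} + f} = \frac{10885 + 30802}{140 - 23842} = \frac{41687}{-23702} = 41687 \left(- \frac{1}{23702}\right) = - \frac{41687}{23702}$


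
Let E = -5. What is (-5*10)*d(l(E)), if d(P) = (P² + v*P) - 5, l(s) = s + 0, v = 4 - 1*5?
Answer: -1250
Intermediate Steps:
v = -1 (v = 4 - 5 = -1)
l(s) = s
d(P) = -5 + P² - P (d(P) = (P² - P) - 5 = -5 + P² - P)
(-5*10)*d(l(E)) = (-5*10)*(-5 + (-5)² - 1*(-5)) = -50*(-5 + 25 + 5) = -50*25 = -1250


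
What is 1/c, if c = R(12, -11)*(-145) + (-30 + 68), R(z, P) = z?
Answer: -1/1702 ≈ -0.00058754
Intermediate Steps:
c = -1702 (c = 12*(-145) + (-30 + 68) = -1740 + 38 = -1702)
1/c = 1/(-1702) = -1/1702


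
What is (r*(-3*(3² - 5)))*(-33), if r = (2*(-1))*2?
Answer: -1584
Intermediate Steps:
r = -4 (r = -2*2 = -4)
(r*(-3*(3² - 5)))*(-33) = -(-12)*(3² - 5)*(-33) = -(-12)*(9 - 5)*(-33) = -(-12)*4*(-33) = -4*(-12)*(-33) = 48*(-33) = -1584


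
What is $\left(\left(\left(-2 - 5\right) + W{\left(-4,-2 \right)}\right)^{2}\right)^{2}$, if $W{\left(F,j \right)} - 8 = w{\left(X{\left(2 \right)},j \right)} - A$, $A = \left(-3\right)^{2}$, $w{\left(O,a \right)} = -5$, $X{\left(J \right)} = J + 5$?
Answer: $28561$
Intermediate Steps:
$X{\left(J \right)} = 5 + J$
$A = 9$
$W{\left(F,j \right)} = -6$ ($W{\left(F,j \right)} = 8 - 14 = -6$)
$\left(\left(\left(-2 - 5\right) + W{\left(-4,-2 \right)}\right)^{2}\right)^{2} = \left(\left(\left(-2 - 5\right) - 6\right)^{2}\right)^{2} = \left(\left(-7 - 6\right)^{2}\right)^{2} = \left(\left(-13\right)^{2}\right)^{2} = 169^{2} = 28561$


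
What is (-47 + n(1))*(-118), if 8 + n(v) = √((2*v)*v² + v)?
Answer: 6490 - 118*√3 ≈ 6285.6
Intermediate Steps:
n(v) = -8 + √(v + 2*v³) (n(v) = -8 + √((2*v)*v² + v) = -8 + √(2*v³ + v) = -8 + √(v + 2*v³))
(-47 + n(1))*(-118) = (-47 + (-8 + √(1 + 2*1³)))*(-118) = (-47 + (-8 + √(1 + 2*1)))*(-118) = (-47 + (-8 + √(1 + 2)))*(-118) = (-47 + (-8 + √3))*(-118) = (-55 + √3)*(-118) = 6490 - 118*√3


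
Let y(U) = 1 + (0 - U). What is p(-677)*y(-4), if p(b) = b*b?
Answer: 2291645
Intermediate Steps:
p(b) = b²
y(U) = 1 - U
p(-677)*y(-4) = (-677)²*(1 - 1*(-4)) = 458329*(1 + 4) = 458329*5 = 2291645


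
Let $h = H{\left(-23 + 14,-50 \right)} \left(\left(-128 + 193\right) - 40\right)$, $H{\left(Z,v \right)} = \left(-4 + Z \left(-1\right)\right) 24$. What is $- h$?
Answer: $-3000$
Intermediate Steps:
$H{\left(Z,v \right)} = -96 - 24 Z$ ($H{\left(Z,v \right)} = \left(-4 - Z\right) 24 = -96 - 24 Z$)
$h = 3000$ ($h = \left(-96 - 24 \left(-23 + 14\right)\right) \left(\left(-128 + 193\right) - 40\right) = \left(-96 - -216\right) \left(65 - 40\right) = \left(-96 + 216\right) 25 = 120 \cdot 25 = 3000$)
$- h = \left(-1\right) 3000 = -3000$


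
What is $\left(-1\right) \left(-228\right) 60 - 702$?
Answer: $12978$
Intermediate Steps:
$\left(-1\right) \left(-228\right) 60 - 702 = 228 \cdot 60 - 702 = 13680 - 702 = 12978$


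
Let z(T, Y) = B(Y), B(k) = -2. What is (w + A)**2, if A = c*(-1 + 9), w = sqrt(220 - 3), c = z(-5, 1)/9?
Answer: 17833/81 - 32*sqrt(217)/9 ≈ 167.78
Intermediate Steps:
z(T, Y) = -2
c = -2/9 ≈ -0.22222
w = sqrt(217) ≈ 14.731
A = -16/9 (A = -2*(-1 + 9)/9 = -2/9*8 = -16/9 ≈ -1.7778)
(w + A)**2 = (sqrt(217) - 16/9)**2 = (-16/9 + sqrt(217))**2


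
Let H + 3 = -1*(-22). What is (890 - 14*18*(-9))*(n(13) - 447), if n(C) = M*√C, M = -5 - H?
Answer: -1411626 - 75792*√13 ≈ -1.6849e+6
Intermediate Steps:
H = 19 (H = -3 - 1*(-22) = -3 + 22 = 19)
M = -24 (M = -5 - 1*19 = -5 - 19 = -24)
n(C) = -24*√C
(890 - 14*18*(-9))*(n(13) - 447) = (890 - 14*18*(-9))*(-24*√13 - 447) = (890 - 252*(-9))*(-447 - 24*√13) = (890 + 2268)*(-447 - 24*√13) = 3158*(-447 - 24*√13) = -1411626 - 75792*√13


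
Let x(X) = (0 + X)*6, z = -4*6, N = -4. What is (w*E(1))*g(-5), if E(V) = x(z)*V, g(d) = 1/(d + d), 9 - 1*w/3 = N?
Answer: 2808/5 ≈ 561.60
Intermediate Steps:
w = 39 (w = 27 - 3*(-4) = 27 + 12 = 39)
z = -24
x(X) = 6*X (x(X) = X*6 = 6*X)
g(d) = 1/(2*d)
E(V) = -144*V (E(V) = (6*(-24))*V = -144*V)
(w*E(1))*g(-5) = (39*(-144*1))*((½)/(-5)) = (39*(-144))*((½)*(-⅕)) = -5616*(-⅒) = 2808/5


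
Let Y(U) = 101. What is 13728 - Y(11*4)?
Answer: 13627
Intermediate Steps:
13728 - Y(11*4) = 13728 - 1*101 = 13728 - 101 = 13627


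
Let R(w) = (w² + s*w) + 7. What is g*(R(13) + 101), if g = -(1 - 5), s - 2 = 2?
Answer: 1316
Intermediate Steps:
s = 4 (s = 2 + 2 = 4)
R(w) = 7 + w² + 4*w (R(w) = (w² + 4*w) + 7 = 7 + w² + 4*w)
g = 4 (g = -1*(-4) = 4)
g*(R(13) + 101) = 4*((7 + 13² + 4*13) + 101) = 4*((7 + 169 + 52) + 101) = 4*(228 + 101) = 4*329 = 1316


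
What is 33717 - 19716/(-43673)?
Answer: 1472542257/43673 ≈ 33717.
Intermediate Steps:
33717 - 19716/(-43673) = 33717 - 19716*(-1)/43673 = 33717 - 1*(-19716/43673) = 33717 + 19716/43673 = 1472542257/43673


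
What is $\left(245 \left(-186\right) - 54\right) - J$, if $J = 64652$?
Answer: $-110276$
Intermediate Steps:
$\left(245 \left(-186\right) - 54\right) - J = \left(245 \left(-186\right) - 54\right) - 64652 = \left(-45570 - 54\right) - 64652 = -45624 - 64652 = -110276$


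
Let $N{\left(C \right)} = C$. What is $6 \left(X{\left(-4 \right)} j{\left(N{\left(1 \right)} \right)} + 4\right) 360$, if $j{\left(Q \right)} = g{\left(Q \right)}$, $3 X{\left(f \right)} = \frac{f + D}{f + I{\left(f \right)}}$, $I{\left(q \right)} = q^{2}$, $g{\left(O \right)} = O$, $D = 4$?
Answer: $8640$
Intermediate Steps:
$X{\left(f \right)} = \frac{4 + f}{3 \left(f + f^{2}\right)}$ ($X{\left(f \right)} = \frac{\left(f + 4\right) \frac{1}{f + f^{2}}}{3} = \frac{\left(4 + f\right) \frac{1}{f + f^{2}}}{3} = \frac{\frac{1}{f + f^{2}} \left(4 + f\right)}{3} = \frac{4 + f}{3 \left(f + f^{2}\right)}$)
$j{\left(Q \right)} = Q$
$6 \left(X{\left(-4 \right)} j{\left(N{\left(1 \right)} \right)} + 4\right) 360 = 6 \left(\frac{4 - 4}{3 \left(-4\right) \left(1 - 4\right)} 1 + 4\right) 360 = 6 \left(\frac{1}{3} \left(- \frac{1}{4}\right) \frac{1}{-3} \cdot 0 \cdot 1 + 4\right) 360 = 6 \left(\frac{1}{3} \left(- \frac{1}{4}\right) \left(- \frac{1}{3}\right) 0 \cdot 1 + 4\right) 360 = 6 \left(0 \cdot 1 + 4\right) 360 = 6 \left(0 + 4\right) 360 = 6 \cdot 4 \cdot 360 = 24 \cdot 360 = 8640$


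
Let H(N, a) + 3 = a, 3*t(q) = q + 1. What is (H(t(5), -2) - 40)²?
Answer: 2025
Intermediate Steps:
t(q) = ⅓ + q/3 (t(q) = (q + 1)/3 = (1 + q)/3 = ⅓ + q/3)
H(N, a) = -3 + a
(H(t(5), -2) - 40)² = ((-3 - 2) - 40)² = (-5 - 40)² = (-45)² = 2025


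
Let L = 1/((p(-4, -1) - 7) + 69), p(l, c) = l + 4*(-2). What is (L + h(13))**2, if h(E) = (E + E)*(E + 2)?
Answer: 380289001/2500 ≈ 1.5212e+5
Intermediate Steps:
p(l, c) = -8 + l (p(l, c) = l - 8 = -8 + l)
h(E) = 2*E*(2 + E) (h(E) = (2*E)*(2 + E) = 2*E*(2 + E))
L = 1/50 (L = 1/(((-8 - 4) - 7) + 69) = 1/((-12 - 7) + 69) = 1/(-19 + 69) = 1/50 ≈ 0.020000)
(L + h(13))**2 = (1/50 + 2*13*(2 + 13))**2 = (1/50 + 2*13*15)**2 = (1/50 + 390)**2 = (19501/50)**2 = 380289001/2500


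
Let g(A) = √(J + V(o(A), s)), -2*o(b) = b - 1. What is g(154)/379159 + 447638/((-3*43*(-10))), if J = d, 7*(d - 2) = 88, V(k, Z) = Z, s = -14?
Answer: 223819/645 + 2*√7/2654113 ≈ 347.01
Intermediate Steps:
o(b) = ½ - b/2 (o(b) = -(b - 1)/2 = -(-1 + b)/2 = ½ - b/2)
d = 102/7 (d = 2 + (⅐)*88 = 2 + 88/7 = 102/7 ≈ 14.571)
J = 102/7 ≈ 14.571
g(A) = 2*√7/7 (g(A) = √(102/7 - 14) = √(4/7) = 2*√7/7)
g(154)/379159 + 447638/((-3*43*(-10))) = (2*√7/7)/379159 + 447638/((-3*43*(-10))) = (2*√7/7)*(1/379159) + 447638/((-129*(-10))) = 2*√7/2654113 + 447638/1290 = 2*√7/2654113 + 447638*(1/1290) = 2*√7/2654113 + 223819/645 = 223819/645 + 2*√7/2654113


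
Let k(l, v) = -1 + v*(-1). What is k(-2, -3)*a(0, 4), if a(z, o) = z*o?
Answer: 0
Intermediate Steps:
a(z, o) = o*z
k(l, v) = -1 - v
k(-2, -3)*a(0, 4) = (-1 - 1*(-3))*(4*0) = (-1 + 3)*0 = 2*0 = 0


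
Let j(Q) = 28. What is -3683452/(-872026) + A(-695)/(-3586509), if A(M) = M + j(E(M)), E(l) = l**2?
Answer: 6605657695205/1563764548617 ≈ 4.2242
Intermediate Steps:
A(M) = 28 + M (A(M) = M + 28 = 28 + M)
-3683452/(-872026) + A(-695)/(-3586509) = -3683452/(-872026) + (28 - 695)/(-3586509) = -3683452*(-1/872026) - 667*(-1/3586509) = 1841726/436013 + 667/3586509 = 6605657695205/1563764548617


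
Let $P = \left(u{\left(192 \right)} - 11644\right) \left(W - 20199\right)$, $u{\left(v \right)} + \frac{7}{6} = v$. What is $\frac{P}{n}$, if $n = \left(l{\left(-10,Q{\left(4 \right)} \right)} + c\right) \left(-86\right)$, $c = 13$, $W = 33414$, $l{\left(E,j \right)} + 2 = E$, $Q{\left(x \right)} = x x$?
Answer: $\frac{302707195}{172} \approx 1.7599 \cdot 10^{6}$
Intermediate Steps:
$u{\left(v \right)} = - \frac{7}{6} + v$
$Q{\left(x \right)} = x^{2}$
$l{\left(E,j \right)} = -2 + E$
$n = -86$ ($n = \left(\left(-2 - 10\right) + 13\right) \left(-86\right) = \left(-12 + 13\right) \left(-86\right) = 1 \left(-86\right) = -86$)
$P = - \frac{302707195}{2}$ ($P = \left(\left(- \frac{7}{6} + 192\right) - 11644\right) \left(33414 - 20199\right) = \left(\frac{1145}{6} - 11644\right) 13215 = \left(- \frac{68719}{6}\right) 13215 = - \frac{302707195}{2} \approx -1.5135 \cdot 10^{8}$)
$\frac{P}{n} = - \frac{302707195}{2 \left(-86\right)} = \left(- \frac{302707195}{2}\right) \left(- \frac{1}{86}\right) = \frac{302707195}{172}$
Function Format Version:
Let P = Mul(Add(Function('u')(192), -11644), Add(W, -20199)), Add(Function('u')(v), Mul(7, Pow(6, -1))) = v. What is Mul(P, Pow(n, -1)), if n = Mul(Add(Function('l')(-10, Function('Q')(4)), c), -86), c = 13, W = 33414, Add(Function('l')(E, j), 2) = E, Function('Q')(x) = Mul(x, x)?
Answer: Rational(302707195, 172) ≈ 1.7599e+6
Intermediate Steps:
Function('u')(v) = Add(Rational(-7, 6), v)
Function('Q')(x) = Pow(x, 2)
Function('l')(E, j) = Add(-2, E)
n = -86 (n = Mul(Add(Add(-2, -10), 13), -86) = Mul(Add(-12, 13), -86) = Mul(1, -86) = -86)
P = Rational(-302707195, 2) (P = Mul(Add(Add(Rational(-7, 6), 192), -11644), Add(33414, -20199)) = Mul(Add(Rational(1145, 6), -11644), 13215) = Mul(Rational(-68719, 6), 13215) = Rational(-302707195, 2) ≈ -1.5135e+8)
Mul(P, Pow(n, -1)) = Mul(Rational(-302707195, 2), Pow(-86, -1)) = Mul(Rational(-302707195, 2), Rational(-1, 86)) = Rational(302707195, 172)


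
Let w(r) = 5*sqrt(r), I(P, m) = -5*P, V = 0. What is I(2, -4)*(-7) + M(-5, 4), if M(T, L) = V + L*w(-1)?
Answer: 70 + 20*I ≈ 70.0 + 20.0*I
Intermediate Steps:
M(T, L) = 5*I*L (M(T, L) = 0 + L*(5*sqrt(-1)) = 0 + L*(5*I) = 0 + 5*I*L = 5*I*L)
I(2, -4)*(-7) + M(-5, 4) = -5*2*(-7) + 5*I*4 = -10*(-7) + 20*I = 70 + 20*I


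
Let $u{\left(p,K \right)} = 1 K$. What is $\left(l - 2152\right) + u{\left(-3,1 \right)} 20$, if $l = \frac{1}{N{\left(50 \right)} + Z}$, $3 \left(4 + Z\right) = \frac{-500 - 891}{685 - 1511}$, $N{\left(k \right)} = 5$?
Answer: $- \frac{8246230}{3869} \approx -2131.4$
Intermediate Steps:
$Z = - \frac{8521}{2478}$ ($Z = -4 + \frac{\left(-500 - 891\right) \frac{1}{685 - 1511}}{3} = -4 + \frac{\left(-1391\right) \frac{1}{-826}}{3} = -4 + \frac{\left(-1391\right) \left(- \frac{1}{826}\right)}{3} = -4 + \frac{1}{3} \cdot \frac{1391}{826} = -4 + \frac{1391}{2478} = - \frac{8521}{2478} \approx -3.4387$)
$u{\left(p,K \right)} = K$
$l = \frac{2478}{3869}$ ($l = \frac{1}{5 - \frac{8521}{2478}} = \frac{1}{\frac{3869}{2478}} = \frac{2478}{3869} \approx 0.64048$)
$\left(l - 2152\right) + u{\left(-3,1 \right)} 20 = \left(\frac{2478}{3869} - 2152\right) + 1 \cdot 20 = - \frac{8323610}{3869} + 20 = - \frac{8246230}{3869}$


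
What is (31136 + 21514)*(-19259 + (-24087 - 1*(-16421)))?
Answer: -1417601250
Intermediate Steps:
(31136 + 21514)*(-19259 + (-24087 - 1*(-16421))) = 52650*(-19259 + (-24087 + 16421)) = 52650*(-19259 - 7666) = 52650*(-26925) = -1417601250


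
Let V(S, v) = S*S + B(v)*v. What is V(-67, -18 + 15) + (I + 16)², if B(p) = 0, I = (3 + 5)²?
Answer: 10889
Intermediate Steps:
I = 64 (I = 8² = 64)
V(S, v) = S² (V(S, v) = S*S + 0*v = S² + 0 = S²)
V(-67, -18 + 15) + (I + 16)² = (-67)² + (64 + 16)² = 4489 + 80² = 4489 + 6400 = 10889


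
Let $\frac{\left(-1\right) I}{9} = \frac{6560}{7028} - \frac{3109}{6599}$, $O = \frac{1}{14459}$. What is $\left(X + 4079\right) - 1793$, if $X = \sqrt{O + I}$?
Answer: $2286 + \frac{i \sqrt{116926806379040058122218}}{167644051337} \approx 2286.0 + 2.0397 i$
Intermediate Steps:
$O = \frac{1}{14459} \approx 6.9161 \cdot 10^{-5}$
$I = - \frac{48238623}{11594443}$ ($I = - 9 \left(\frac{6560}{7028} - \frac{3109}{6599}\right) = - 9 \left(6560 \cdot \frac{1}{7028} - \frac{3109}{6599}\right) = - 9 \left(\frac{1640}{1757} - \frac{3109}{6599}\right) = \left(-9\right) \frac{5359847}{11594443} = - \frac{48238623}{11594443} \approx -4.1605$)
$X = \frac{i \sqrt{116926806379040058122218}}{167644051337}$ ($X = \sqrt{\frac{1}{14459} - \frac{48238623}{11594443}} = \sqrt{- \frac{697470655514}{167644051337}} = \frac{i \sqrt{116926806379040058122218}}{167644051337} \approx 2.0397 i$)
$\left(X + 4079\right) - 1793 = \left(\frac{i \sqrt{116926806379040058122218}}{167644051337} + 4079\right) - 1793 = \left(4079 + \frac{i \sqrt{116926806379040058122218}}{167644051337}\right) - 1793 = 2286 + \frac{i \sqrt{116926806379040058122218}}{167644051337}$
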